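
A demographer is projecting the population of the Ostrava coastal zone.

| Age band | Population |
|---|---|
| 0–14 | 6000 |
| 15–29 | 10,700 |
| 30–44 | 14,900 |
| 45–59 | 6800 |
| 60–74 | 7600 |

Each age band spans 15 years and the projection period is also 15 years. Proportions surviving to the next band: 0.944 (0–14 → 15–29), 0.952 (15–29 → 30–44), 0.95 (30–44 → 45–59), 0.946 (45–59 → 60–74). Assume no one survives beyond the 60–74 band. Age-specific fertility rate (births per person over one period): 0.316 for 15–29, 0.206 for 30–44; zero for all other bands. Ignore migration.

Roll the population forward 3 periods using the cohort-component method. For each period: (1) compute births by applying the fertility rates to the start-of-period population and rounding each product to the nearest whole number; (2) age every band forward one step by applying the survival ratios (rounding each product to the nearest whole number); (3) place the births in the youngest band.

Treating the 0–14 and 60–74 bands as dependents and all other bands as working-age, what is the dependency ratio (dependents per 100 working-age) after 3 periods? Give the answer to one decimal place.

Let band 1 be 0–14 through band 5 = 60–74.
[period 1]
Births: 10700 * 0.316 = 3381 ; 14900 * 0.206 = 3069 → total 6450
Band 2: 6000 * 0.944 = 5664
Band 3: 10700 * 0.952 = 10186
Band 4: 14900 * 0.95 = 14155
Band 5: 6800 * 0.946 = 6433
Giving 6450 / 5664 / 10186 / 14155 / 6433.
[period 2]
Births: 5664 * 0.316 = 1790 ; 10186 * 0.206 = 2098 → total 3888
Band 2: 6450 * 0.944 = 6089
Band 3: 5664 * 0.952 = 5392
Band 4: 10186 * 0.95 = 9677
Band 5: 14155 * 0.946 = 13391
Giving 3888 / 6089 / 5392 / 9677 / 13391.
[period 3]
Births: 6089 * 0.316 = 1924 ; 5392 * 0.206 = 1111 → total 3035
Band 2: 3888 * 0.944 = 3670
Band 3: 6089 * 0.952 = 5797
Band 4: 5392 * 0.95 = 5122
Band 5: 9677 * 0.946 = 9154
Giving 3035 / 3670 / 5797 / 5122 / 9154.
Dependents (band 0–14 + band 60–74) = 3035 + 9154 = 12189; working-age = 14589; ratio = 12189/14589 × 100 = 83.5

83.5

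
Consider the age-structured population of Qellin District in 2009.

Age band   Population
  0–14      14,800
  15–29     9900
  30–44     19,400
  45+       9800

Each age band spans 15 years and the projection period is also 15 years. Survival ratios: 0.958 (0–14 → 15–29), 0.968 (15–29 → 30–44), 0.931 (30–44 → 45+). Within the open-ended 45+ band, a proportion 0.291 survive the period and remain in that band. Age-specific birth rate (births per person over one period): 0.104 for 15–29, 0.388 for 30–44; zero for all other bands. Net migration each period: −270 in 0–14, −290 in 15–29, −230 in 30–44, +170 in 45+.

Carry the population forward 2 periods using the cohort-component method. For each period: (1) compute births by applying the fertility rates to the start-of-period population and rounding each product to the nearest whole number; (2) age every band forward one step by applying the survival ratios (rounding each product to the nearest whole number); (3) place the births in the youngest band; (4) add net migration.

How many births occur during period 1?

8557

[period 1]
Births: 9900 × 0.104 = 1030, 19400 × 0.388 = 7527 → 8557
15–29: 14800 × 0.958 = 14178
30–44: 9900 × 0.968 = 9583
45+: 19400 × 0.931 + 9800 × 0.291 = 18061 + 2852 = 20913
Net migration: 0–14 − 270 → 8287; 15–29 − 290 → 13888; 30–44 − 230 → 9353; 45+ + 170 → 21083
Giving 8287 / 13888 / 9353 / 21083.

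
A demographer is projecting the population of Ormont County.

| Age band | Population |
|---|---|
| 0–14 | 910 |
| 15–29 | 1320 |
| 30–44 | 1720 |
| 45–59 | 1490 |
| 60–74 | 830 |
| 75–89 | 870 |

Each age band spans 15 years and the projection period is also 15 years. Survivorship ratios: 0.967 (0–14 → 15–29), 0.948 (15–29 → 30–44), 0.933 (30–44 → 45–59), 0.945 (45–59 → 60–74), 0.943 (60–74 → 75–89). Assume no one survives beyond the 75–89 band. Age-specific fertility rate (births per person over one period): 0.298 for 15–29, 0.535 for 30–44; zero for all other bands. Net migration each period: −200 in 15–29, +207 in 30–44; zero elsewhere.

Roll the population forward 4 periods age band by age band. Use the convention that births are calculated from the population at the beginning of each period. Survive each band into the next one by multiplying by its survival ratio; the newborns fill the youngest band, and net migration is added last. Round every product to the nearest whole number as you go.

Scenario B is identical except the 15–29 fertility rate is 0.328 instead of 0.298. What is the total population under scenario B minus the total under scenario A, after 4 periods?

143

Let band 1 be 0–14 through band 6 = 75–89.
Period 1:
Births: 1320 × 0.298 = 393, 1720 × 0.535 = 920 — total 1313
Band 2: 910 × 0.967 = 880
Band 3: 1320 × 0.948 = 1251
Band 4: 1720 × 0.933 = 1605
Band 5: 1490 × 0.945 = 1408
Band 6: 830 × 0.943 = 783
Net migration: Band 2 − 200 → 680; Band 3 + 207 → 1458
End of period: [1313, 680, 1458, 1605, 1408, 783]
Period 2:
Births: 680 × 0.298 = 203, 1458 × 0.535 = 780 — total 983
Band 2: 1313 × 0.967 = 1270
Band 3: 680 × 0.948 = 645
Band 4: 1458 × 0.933 = 1360
Band 5: 1605 × 0.945 = 1517
Band 6: 1408 × 0.943 = 1328
Net migration: Band 2 − 200 → 1070; Band 3 + 207 → 852
End of period: [983, 1070, 852, 1360, 1517, 1328]
Period 3:
Births: 1070 × 0.298 = 319, 852 × 0.535 = 456 — total 775
Band 2: 983 × 0.967 = 951
Band 3: 1070 × 0.948 = 1014
Band 4: 852 × 0.933 = 795
Band 5: 1360 × 0.945 = 1285
Band 6: 1517 × 0.943 = 1431
Net migration: Band 2 − 200 → 751; Band 3 + 207 → 1221
End of period: [775, 751, 1221, 795, 1285, 1431]
Period 4:
Births: 751 × 0.298 = 224, 1221 × 0.535 = 653 — total 877
Band 2: 775 × 0.967 = 749
Band 3: 751 × 0.948 = 712
Band 4: 1221 × 0.933 = 1139
Band 5: 795 × 0.945 = 751
Band 6: 1285 × 0.943 = 1212
Net migration: Band 2 − 200 → 549; Band 3 + 207 → 919
End of period: [877, 549, 919, 1139, 751, 1212]
Scenario A total after 4 periods: 5447
Scenario B projection —
Period 1:
Births: 1320 × 0.328 = 433, 1720 × 0.535 = 920 — total 1353
Band 2: 910 × 0.967 = 880
Band 3: 1320 × 0.948 = 1251
Band 4: 1720 × 0.933 = 1605
Band 5: 1490 × 0.945 = 1408
Band 6: 830 × 0.943 = 783
Net migration: Band 2 − 200 → 680; Band 3 + 207 → 1458
End of period: [1353, 680, 1458, 1605, 1408, 783]
Period 2:
Births: 680 × 0.328 = 223, 1458 × 0.535 = 780 — total 1003
Band 2: 1353 × 0.967 = 1308
Band 3: 680 × 0.948 = 645
Band 4: 1458 × 0.933 = 1360
Band 5: 1605 × 0.945 = 1517
Band 6: 1408 × 0.943 = 1328
Net migration: Band 2 − 200 → 1108; Band 3 + 207 → 852
End of period: [1003, 1108, 852, 1360, 1517, 1328]
Period 3:
Births: 1108 × 0.328 = 363, 852 × 0.535 = 456 — total 819
Band 2: 1003 × 0.967 = 970
Band 3: 1108 × 0.948 = 1050
Band 4: 852 × 0.933 = 795
Band 5: 1360 × 0.945 = 1285
Band 6: 1517 × 0.943 = 1431
Net migration: Band 2 − 200 → 770; Band 3 + 207 → 1257
End of period: [819, 770, 1257, 795, 1285, 1431]
Period 4:
Births: 770 × 0.328 = 253, 1257 × 0.535 = 672 — total 925
Band 2: 819 × 0.967 = 792
Band 3: 770 × 0.948 = 730
Band 4: 1257 × 0.933 = 1173
Band 5: 795 × 0.945 = 751
Band 6: 1285 × 0.943 = 1212
Net migration: Band 2 − 200 → 592; Band 3 + 207 → 937
End of period: [925, 592, 937, 1173, 751, 1212]
Scenario B total after 4 periods: 5590
Difference B − A = 5590 − 5447 = 143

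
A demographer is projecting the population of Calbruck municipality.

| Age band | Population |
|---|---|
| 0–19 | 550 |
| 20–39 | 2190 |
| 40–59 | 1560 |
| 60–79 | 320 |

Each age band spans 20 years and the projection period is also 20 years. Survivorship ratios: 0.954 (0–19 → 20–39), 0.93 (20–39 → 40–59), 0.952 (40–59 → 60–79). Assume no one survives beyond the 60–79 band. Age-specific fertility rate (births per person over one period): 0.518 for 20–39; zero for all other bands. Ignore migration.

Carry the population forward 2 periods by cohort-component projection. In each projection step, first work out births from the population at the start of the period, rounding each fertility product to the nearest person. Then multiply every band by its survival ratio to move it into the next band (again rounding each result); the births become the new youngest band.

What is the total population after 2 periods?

3781

— Period 1 —
Births: 2190 * 0.518 = 1134
20–39: 550 * 0.954 = 525
40–59: 2190 * 0.93 = 2037
60–79: 1560 * 0.952 = 1485
→ [1134, 525, 2037, 1485]
— Period 2 —
Births: 525 * 0.518 = 272
20–39: 1134 * 0.954 = 1082
40–59: 525 * 0.93 = 488
60–79: 2037 * 0.952 = 1939
→ [272, 1082, 488, 1939]
Total after period 2: 272 + 1082 + 488 + 1939 = 3781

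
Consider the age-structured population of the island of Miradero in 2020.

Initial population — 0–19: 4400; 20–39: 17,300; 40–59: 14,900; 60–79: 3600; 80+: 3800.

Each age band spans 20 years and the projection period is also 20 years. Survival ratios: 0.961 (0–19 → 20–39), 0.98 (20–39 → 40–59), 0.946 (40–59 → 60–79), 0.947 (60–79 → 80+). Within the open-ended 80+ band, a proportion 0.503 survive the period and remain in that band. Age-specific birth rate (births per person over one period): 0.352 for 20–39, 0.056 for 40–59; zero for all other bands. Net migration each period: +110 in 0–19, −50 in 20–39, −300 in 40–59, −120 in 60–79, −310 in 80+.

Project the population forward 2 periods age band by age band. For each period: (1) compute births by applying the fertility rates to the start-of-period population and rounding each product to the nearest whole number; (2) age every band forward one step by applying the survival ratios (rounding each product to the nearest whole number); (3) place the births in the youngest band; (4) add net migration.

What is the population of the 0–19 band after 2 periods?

[period 1]
Births: 17300 × 0.352 = 6090 ; 14900 × 0.056 = 834 — total 6924
20–39: 4400 × 0.961 = 4228
40–59: 17300 × 0.98 = 16954
60–79: 14900 × 0.946 = 14095
80+: 3600 × 0.947 + 3800 × 0.503 = 3409 + 1911 = 5320
Net migration: 0–19 + 110 → 7034; 20–39 − 50 → 4178; 40–59 − 300 → 16654; 60–79 − 120 → 13975; 80+ − 310 → 5010
→ [7034, 4178, 16654, 13975, 5010]
[period 2]
Births: 4178 × 0.352 = 1471 ; 16654 × 0.056 = 933 — total 2404
20–39: 7034 × 0.961 = 6760
40–59: 4178 × 0.98 = 4094
60–79: 16654 × 0.946 = 15755
80+: 13975 × 0.947 + 5010 × 0.503 = 13234 + 2520 = 15754
Net migration: 0–19 + 110 → 2514; 20–39 − 50 → 6710; 40–59 − 300 → 3794; 60–79 − 120 → 15635; 80+ − 310 → 15444
→ [2514, 6710, 3794, 15635, 15444]

2514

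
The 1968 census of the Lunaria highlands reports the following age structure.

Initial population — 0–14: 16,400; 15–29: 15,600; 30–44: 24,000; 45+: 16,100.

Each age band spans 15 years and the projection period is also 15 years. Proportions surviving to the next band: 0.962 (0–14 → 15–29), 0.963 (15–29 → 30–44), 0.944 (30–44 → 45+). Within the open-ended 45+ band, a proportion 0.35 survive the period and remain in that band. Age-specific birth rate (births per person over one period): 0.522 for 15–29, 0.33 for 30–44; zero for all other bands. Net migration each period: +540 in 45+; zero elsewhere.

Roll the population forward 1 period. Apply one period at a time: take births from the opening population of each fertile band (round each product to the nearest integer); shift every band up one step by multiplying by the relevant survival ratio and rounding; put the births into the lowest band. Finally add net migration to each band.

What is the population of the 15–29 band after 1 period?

15777

[period 1]
Births: 15600 * 0.522 = 8143, 24000 * 0.33 = 7920 → total 16063
15–29: 16400 * 0.962 = 15777
30–44: 15600 * 0.963 = 15023
45+: 24000 * 0.944 + 16100 * 0.35 = 22656 + 5635 = 28291
Net migration: 45+ + 540 → 28831
→ [16063, 15777, 15023, 28831]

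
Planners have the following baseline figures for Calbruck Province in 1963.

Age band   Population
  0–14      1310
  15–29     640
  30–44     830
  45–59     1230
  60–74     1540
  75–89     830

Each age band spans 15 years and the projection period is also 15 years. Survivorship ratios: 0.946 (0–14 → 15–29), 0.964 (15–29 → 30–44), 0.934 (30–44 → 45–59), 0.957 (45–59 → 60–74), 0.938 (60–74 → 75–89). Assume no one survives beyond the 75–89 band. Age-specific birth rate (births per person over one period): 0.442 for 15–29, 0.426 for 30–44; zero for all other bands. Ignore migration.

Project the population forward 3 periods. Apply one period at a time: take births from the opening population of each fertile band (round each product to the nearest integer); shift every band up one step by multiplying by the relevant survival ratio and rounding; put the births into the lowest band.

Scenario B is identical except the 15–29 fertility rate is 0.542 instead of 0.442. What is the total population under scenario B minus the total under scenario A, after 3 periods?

268

Numbering the bands 1..6 from youngest to oldest:
After projecting period 1:
Births: 640 * 0.442 = 283, 830 * 0.426 = 354 — total 637
Band 2: 1310 * 0.946 = 1239
Band 3: 640 * 0.964 = 617
Band 4: 830 * 0.934 = 775
Band 5: 1230 * 0.957 = 1177
Band 6: 1540 * 0.938 = 1445
Population now: 0–14=637, 15–29=1239, 30–44=617, 45–59=775, 60–74=1177, 75–89=1445
After projecting period 2:
Births: 1239 * 0.442 = 548, 617 * 0.426 = 263 — total 811
Band 2: 637 * 0.946 = 603
Band 3: 1239 * 0.964 = 1194
Band 4: 617 * 0.934 = 576
Band 5: 775 * 0.957 = 742
Band 6: 1177 * 0.938 = 1104
Population now: 0–14=811, 15–29=603, 30–44=1194, 45–59=576, 60–74=742, 75–89=1104
After projecting period 3:
Births: 603 * 0.442 = 267, 1194 * 0.426 = 509 — total 776
Band 2: 811 * 0.946 = 767
Band 3: 603 * 0.964 = 581
Band 4: 1194 * 0.934 = 1115
Band 5: 576 * 0.957 = 551
Band 6: 742 * 0.938 = 696
Population now: 0–14=776, 15–29=767, 30–44=581, 45–59=1115, 60–74=551, 75–89=696
Scenario A total after 3 periods: 4486
Scenario B projection —
After projecting period 1:
Births: 640 * 0.542 = 347, 830 * 0.426 = 354 — total 701
Band 2: 1310 * 0.946 = 1239
Band 3: 640 * 0.964 = 617
Band 4: 830 * 0.934 = 775
Band 5: 1230 * 0.957 = 1177
Band 6: 1540 * 0.938 = 1445
Population now: 0–14=701, 15–29=1239, 30–44=617, 45–59=775, 60–74=1177, 75–89=1445
After projecting period 2:
Births: 1239 * 0.542 = 672, 617 * 0.426 = 263 — total 935
Band 2: 701 * 0.946 = 663
Band 3: 1239 * 0.964 = 1194
Band 4: 617 * 0.934 = 576
Band 5: 775 * 0.957 = 742
Band 6: 1177 * 0.938 = 1104
Population now: 0–14=935, 15–29=663, 30–44=1194, 45–59=576, 60–74=742, 75–89=1104
After projecting period 3:
Births: 663 * 0.542 = 359, 1194 * 0.426 = 509 — total 868
Band 2: 935 * 0.946 = 885
Band 3: 663 * 0.964 = 639
Band 4: 1194 * 0.934 = 1115
Band 5: 576 * 0.957 = 551
Band 6: 742 * 0.938 = 696
Population now: 0–14=868, 15–29=885, 30–44=639, 45–59=1115, 60–74=551, 75–89=696
Scenario B total after 3 periods: 4754
Difference B − A = 4754 − 4486 = 268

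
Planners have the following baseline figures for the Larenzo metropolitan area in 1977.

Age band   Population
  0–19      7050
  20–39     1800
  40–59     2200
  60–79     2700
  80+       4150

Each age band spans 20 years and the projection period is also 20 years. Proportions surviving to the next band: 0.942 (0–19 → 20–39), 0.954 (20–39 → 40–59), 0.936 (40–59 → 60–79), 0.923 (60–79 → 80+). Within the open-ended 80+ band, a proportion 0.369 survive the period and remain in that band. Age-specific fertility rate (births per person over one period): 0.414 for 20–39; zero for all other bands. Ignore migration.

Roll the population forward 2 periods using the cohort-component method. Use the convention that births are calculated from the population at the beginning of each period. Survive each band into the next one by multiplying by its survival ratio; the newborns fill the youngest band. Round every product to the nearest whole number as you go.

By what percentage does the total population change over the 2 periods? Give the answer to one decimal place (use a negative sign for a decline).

-17.4

After projecting period 1:
Births: 1800 × 0.414 = 745
20–39: 7050 × 0.942 = 6641
40–59: 1800 × 0.954 = 1717
60–79: 2200 × 0.936 = 2059
80+: 2700 × 0.923 + 4150 × 0.369 = 2492 + 1531 = 4023
Giving 745 / 6641 / 1717 / 2059 / 4023.
After projecting period 2:
Births: 6641 × 0.414 = 2749
20–39: 745 × 0.942 = 702
40–59: 6641 × 0.954 = 6336
60–79: 1717 × 0.936 = 1607
80+: 2059 × 0.923 + 4023 × 0.369 = 1900 + 1484 = 3384
Giving 2749 / 702 / 6336 / 1607 / 3384.
Total: 17900 → 14778; change = -3122; percentage change = -17.4%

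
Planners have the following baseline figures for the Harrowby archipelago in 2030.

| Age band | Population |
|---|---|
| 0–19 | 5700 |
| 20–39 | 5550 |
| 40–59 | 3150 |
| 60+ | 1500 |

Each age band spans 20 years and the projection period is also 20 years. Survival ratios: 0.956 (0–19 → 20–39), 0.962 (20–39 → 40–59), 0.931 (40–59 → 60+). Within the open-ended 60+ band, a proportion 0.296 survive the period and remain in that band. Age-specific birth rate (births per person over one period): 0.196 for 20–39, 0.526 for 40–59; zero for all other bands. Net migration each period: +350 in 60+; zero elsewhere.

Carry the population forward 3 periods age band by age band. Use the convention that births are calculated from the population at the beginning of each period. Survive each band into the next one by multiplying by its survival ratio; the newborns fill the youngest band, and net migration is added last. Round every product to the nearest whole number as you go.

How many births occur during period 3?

Let band 1 be 0–19 through band 4 = 60+.
— Period 1 —
Births: 5550 * 0.196 = 1088  |  3150 * 0.526 = 1657 → total 2745
Band 2: 5700 * 0.956 = 5449
Band 3: 5550 * 0.962 = 5339
Band 4: 3150 * 0.931 + 1500 * 0.296 = 2933 + 444 = 3377
Net migration: Band 4 + 350 → 3727
Giving 2745 / 5449 / 5339 / 3727.
— Period 2 —
Births: 5449 * 0.196 = 1068  |  5339 * 0.526 = 2808 → total 3876
Band 2: 2745 * 0.956 = 2624
Band 3: 5449 * 0.962 = 5242
Band 4: 5339 * 0.931 + 3727 * 0.296 = 4971 + 1103 = 6074
Net migration: Band 4 + 350 → 6424
Giving 3876 / 2624 / 5242 / 6424.
— Period 3 —
Births: 2624 * 0.196 = 514  |  5242 * 0.526 = 2757 → total 3271
Band 2: 3876 * 0.956 = 3705
Band 3: 2624 * 0.962 = 2524
Band 4: 5242 * 0.931 + 6424 * 0.296 = 4880 + 1902 = 6782
Net migration: Band 4 + 350 → 7132
Giving 3271 / 3705 / 2524 / 7132.

3271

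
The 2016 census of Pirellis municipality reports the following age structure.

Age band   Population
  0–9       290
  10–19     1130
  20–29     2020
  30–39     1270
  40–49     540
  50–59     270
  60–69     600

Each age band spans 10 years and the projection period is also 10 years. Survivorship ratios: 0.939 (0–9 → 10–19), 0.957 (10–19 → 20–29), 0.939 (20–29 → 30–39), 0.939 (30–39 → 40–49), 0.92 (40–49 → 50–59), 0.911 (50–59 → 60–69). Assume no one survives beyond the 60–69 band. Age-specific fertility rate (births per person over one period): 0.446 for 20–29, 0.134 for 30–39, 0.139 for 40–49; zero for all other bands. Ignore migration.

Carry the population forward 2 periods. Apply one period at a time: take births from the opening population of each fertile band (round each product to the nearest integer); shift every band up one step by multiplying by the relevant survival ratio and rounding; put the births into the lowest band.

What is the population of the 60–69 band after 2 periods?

453

Call the bands 1 to 7, youngest first.
Period 1:
Births: 2020 × 0.446 = 901 ; 1270 × 0.134 = 170 ; 540 × 0.139 = 75 — total 1146
Band 2: 290 × 0.939 = 272
Band 3: 1130 × 0.957 = 1081
Band 4: 2020 × 0.939 = 1897
Band 5: 1270 × 0.939 = 1193
Band 6: 540 × 0.92 = 497
Band 7: 270 × 0.911 = 246
Population now: 0–9=1146, 10–19=272, 20–29=1081, 30–39=1897, 40–49=1193, 50–59=497, 60–69=246
Period 2:
Births: 1081 × 0.446 = 482 ; 1897 × 0.134 = 254 ; 1193 × 0.139 = 166 — total 902
Band 2: 1146 × 0.939 = 1076
Band 3: 272 × 0.957 = 260
Band 4: 1081 × 0.939 = 1015
Band 5: 1897 × 0.939 = 1781
Band 6: 1193 × 0.92 = 1098
Band 7: 497 × 0.911 = 453
Population now: 0–9=902, 10–19=1076, 20–29=260, 30–39=1015, 40–49=1781, 50–59=1098, 60–69=453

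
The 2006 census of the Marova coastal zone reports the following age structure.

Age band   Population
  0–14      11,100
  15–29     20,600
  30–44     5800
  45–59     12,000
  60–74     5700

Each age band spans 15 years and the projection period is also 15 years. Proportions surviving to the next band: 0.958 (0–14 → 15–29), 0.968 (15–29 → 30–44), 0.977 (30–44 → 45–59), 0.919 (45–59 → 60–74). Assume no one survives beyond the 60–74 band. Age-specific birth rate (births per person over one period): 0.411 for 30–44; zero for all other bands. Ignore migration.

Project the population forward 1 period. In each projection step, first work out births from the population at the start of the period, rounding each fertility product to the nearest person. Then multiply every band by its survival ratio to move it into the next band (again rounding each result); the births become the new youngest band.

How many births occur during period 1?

Call the bands 1 to 5, youngest first.
After projecting period 1:
Births: 5800 * 0.411 = 2384
Band 2: 11100 * 0.958 = 10634
Band 3: 20600 * 0.968 = 19941
Band 4: 5800 * 0.977 = 5667
Band 5: 12000 * 0.919 = 11028
Population now: 0–14=2384, 15–29=10634, 30–44=19941, 45–59=5667, 60–74=11028

2384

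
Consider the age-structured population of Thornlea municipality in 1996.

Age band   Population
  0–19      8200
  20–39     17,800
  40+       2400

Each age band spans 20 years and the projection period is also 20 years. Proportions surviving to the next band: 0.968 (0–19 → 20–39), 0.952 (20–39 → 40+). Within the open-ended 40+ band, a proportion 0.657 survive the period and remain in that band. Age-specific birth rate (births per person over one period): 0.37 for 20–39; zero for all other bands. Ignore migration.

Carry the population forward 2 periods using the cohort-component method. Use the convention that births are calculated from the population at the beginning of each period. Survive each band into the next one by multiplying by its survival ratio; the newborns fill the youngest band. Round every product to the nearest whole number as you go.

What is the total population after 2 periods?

Let band 1 be 0–19 through band 3 = 40+.
Period 1:
Births: 17800 × 0.37 = 6586
Band 2: 8200 × 0.968 = 7938
Band 3: 17800 × 0.952 + 2400 × 0.657 = 16946 + 1577 = 18523
End of period: [6586, 7938, 18523]
Period 2:
Births: 7938 × 0.37 = 2937
Band 2: 6586 × 0.968 = 6375
Band 3: 7938 × 0.952 + 18523 × 0.657 = 7557 + 12170 = 19727
End of period: [2937, 6375, 19727]
Total after period 2: 2937 + 6375 + 19727 = 29039

29039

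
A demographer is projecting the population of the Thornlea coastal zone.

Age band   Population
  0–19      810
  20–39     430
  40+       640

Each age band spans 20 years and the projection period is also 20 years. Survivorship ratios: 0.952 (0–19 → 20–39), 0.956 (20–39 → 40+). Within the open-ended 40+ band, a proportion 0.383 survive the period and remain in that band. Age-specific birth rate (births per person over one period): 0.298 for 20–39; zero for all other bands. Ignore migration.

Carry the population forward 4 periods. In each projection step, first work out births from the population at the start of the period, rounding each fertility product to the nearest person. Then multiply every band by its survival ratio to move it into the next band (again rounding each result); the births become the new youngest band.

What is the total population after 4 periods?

Period 1.
Births: 430 × 0.298 = 128
20–39: 810 × 0.952 = 771
40+: 430 × 0.956 + 640 × 0.383 = 411 + 245 = 656
Giving 128 / 771 / 656.
Period 2.
Births: 771 × 0.298 = 230
20–39: 128 × 0.952 = 122
40+: 771 × 0.956 + 656 × 0.383 = 737 + 251 = 988
Giving 230 / 122 / 988.
Period 3.
Births: 122 × 0.298 = 36
20–39: 230 × 0.952 = 219
40+: 122 × 0.956 + 988 × 0.383 = 117 + 378 = 495
Giving 36 / 219 / 495.
Period 4.
Births: 219 × 0.298 = 65
20–39: 36 × 0.952 = 34
40+: 219 × 0.956 + 495 × 0.383 = 209 + 190 = 399
Giving 65 / 34 / 399.
Total after period 4: 65 + 34 + 399 = 498

498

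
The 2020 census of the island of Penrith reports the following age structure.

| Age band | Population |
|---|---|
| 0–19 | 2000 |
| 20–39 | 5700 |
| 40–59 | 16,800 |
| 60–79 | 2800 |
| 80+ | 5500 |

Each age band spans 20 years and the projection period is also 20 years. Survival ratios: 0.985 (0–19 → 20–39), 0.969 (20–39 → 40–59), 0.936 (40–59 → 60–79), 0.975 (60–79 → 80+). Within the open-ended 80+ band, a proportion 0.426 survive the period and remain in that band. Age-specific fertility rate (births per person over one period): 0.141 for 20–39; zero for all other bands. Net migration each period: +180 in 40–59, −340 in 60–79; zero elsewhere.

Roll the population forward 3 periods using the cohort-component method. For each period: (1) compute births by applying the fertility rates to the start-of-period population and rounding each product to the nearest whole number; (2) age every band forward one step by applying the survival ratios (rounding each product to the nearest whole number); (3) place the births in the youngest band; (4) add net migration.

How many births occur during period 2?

Period 1.
Births: 5700 * 0.141 = 804
20–39: 2000 * 0.985 = 1970
40–59: 5700 * 0.969 = 5523
60–79: 16800 * 0.936 = 15725
80+: 2800 * 0.975 + 5500 * 0.426 = 2730 + 2343 = 5073
Net migration: 40–59 + 180 → 5703; 60–79 − 340 → 15385
Giving 804 / 1970 / 5703 / 15385 / 5073.
Period 2.
Births: 1970 * 0.141 = 278
20–39: 804 * 0.985 = 792
40–59: 1970 * 0.969 = 1909
60–79: 5703 * 0.936 = 5338
80+: 15385 * 0.975 + 5073 * 0.426 = 15000 + 2161 = 17161
Net migration: 40–59 + 180 → 2089; 60–79 − 340 → 4998
Giving 278 / 792 / 2089 / 4998 / 17161.

278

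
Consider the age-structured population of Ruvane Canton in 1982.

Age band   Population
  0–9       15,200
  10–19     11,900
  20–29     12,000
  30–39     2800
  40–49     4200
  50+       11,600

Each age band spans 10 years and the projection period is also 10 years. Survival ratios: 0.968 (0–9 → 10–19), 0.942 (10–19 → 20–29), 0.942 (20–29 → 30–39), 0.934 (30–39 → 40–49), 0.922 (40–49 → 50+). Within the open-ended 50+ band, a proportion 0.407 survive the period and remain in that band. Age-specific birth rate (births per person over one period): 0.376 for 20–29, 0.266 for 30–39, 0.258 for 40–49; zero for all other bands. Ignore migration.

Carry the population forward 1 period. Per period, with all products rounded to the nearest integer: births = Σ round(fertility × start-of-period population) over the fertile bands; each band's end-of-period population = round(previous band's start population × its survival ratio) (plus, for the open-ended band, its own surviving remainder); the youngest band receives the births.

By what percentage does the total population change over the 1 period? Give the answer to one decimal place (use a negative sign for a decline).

-5.1

— Period 1 —
Births: 12000 * 0.376 = 4512  |  2800 * 0.266 = 745  |  4200 * 0.258 = 1084 → 6341
10–19: 15200 * 0.968 = 14714
20–29: 11900 * 0.942 = 11210
30–39: 12000 * 0.942 = 11304
40–49: 2800 * 0.934 = 2615
50+: 4200 * 0.922 + 11600 * 0.407 = 3872 + 4721 = 8593
Giving 6341 / 14714 / 11210 / 11304 / 2615 / 8593.
Total: 57700 → 54777; change = -2923; percentage change = -5.1%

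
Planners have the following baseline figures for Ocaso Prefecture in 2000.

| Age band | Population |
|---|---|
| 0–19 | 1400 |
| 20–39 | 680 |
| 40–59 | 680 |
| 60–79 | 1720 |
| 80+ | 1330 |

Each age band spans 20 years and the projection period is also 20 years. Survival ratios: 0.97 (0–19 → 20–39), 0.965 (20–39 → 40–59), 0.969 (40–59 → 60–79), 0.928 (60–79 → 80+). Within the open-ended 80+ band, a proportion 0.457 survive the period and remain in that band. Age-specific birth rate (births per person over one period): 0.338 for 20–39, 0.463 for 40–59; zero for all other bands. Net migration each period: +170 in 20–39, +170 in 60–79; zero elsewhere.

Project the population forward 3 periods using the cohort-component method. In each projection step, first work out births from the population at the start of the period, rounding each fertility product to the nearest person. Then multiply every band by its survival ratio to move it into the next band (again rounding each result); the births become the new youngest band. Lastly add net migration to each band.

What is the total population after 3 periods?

— Period 1 —
Births: 680 × 0.338 = 230 ; 680 × 0.463 = 315 ⇒ total 545
20–39: 1400 × 0.97 = 1358
40–59: 680 × 0.965 = 656
60–79: 680 × 0.969 = 659
80+: 1720 × 0.928 + 1330 × 0.457 = 1596 + 608 = 2204
Net migration: 20–39 + 170 → 1528; 60–79 + 170 → 829
→ [545, 1528, 656, 829, 2204]
— Period 2 —
Births: 1528 × 0.338 = 516 ; 656 × 0.463 = 304 ⇒ total 820
20–39: 545 × 0.97 = 529
40–59: 1528 × 0.965 = 1475
60–79: 656 × 0.969 = 636
80+: 829 × 0.928 + 2204 × 0.457 = 769 + 1007 = 1776
Net migration: 20–39 + 170 → 699; 60–79 + 170 → 806
→ [820, 699, 1475, 806, 1776]
— Period 3 —
Births: 699 × 0.338 = 236 ; 1475 × 0.463 = 683 ⇒ total 919
20–39: 820 × 0.97 = 795
40–59: 699 × 0.965 = 675
60–79: 1475 × 0.969 = 1429
80+: 806 × 0.928 + 1776 × 0.457 = 748 + 812 = 1560
Net migration: 20–39 + 170 → 965; 60–79 + 170 → 1599
→ [919, 965, 675, 1599, 1560]
Total after period 3: 919 + 965 + 675 + 1599 + 1560 = 5718

5718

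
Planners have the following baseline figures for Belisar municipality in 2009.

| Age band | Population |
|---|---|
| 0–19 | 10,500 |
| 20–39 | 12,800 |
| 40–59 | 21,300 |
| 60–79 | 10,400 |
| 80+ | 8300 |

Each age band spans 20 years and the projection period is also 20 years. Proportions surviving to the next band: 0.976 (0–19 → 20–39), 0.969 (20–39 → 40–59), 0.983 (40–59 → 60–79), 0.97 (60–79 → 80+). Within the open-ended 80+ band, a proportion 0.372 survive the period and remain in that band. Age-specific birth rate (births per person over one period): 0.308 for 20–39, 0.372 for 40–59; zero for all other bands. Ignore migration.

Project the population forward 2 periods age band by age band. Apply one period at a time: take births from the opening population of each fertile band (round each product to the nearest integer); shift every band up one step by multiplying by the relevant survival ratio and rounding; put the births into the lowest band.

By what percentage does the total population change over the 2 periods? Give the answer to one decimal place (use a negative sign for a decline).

5.3

(Groups numbered youngest = 1 to oldest = 5.)
After projecting period 1:
Births: 12800 × 0.308 = 3942 ; 21300 × 0.372 = 7924 → 11866
Group 2: 10500 × 0.976 = 10248
Group 3: 12800 × 0.969 = 12403
Group 4: 21300 × 0.983 = 20938
Group 5: 10400 × 0.97 + 8300 × 0.372 = 10088 + 3088 = 13176
Giving 11866 / 10248 / 12403 / 20938 / 13176.
After projecting period 2:
Births: 10248 × 0.308 = 3156 ; 12403 × 0.372 = 4614 → 7770
Group 2: 11866 × 0.976 = 11581
Group 3: 10248 × 0.969 = 9930
Group 4: 12403 × 0.983 = 12192
Group 5: 20938 × 0.97 + 13176 × 0.372 = 20310 + 4901 = 25211
Giving 7770 / 11581 / 9930 / 12192 / 25211.
Total: 63300 → 66684; change = 3384; percentage change = 5.3%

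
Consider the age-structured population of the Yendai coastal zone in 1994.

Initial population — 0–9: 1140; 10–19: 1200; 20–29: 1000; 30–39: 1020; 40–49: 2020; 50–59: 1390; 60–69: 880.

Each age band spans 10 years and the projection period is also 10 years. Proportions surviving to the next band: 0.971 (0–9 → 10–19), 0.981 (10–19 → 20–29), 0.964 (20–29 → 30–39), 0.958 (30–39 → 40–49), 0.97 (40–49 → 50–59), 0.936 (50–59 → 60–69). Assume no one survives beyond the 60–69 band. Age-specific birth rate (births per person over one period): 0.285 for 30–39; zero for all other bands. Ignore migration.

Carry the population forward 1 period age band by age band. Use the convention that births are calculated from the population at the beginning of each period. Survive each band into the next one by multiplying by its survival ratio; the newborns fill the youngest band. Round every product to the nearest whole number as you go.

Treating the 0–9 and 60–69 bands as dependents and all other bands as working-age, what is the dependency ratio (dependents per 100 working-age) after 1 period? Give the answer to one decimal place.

25.7

[period 1]
Births: 1020 * 0.285 = 291
10–19: 1140 * 0.971 = 1107
20–29: 1200 * 0.981 = 1177
30–39: 1000 * 0.964 = 964
40–49: 1020 * 0.958 = 977
50–59: 2020 * 0.97 = 1959
60–69: 1390 * 0.936 = 1301
Giving 291 / 1107 / 1177 / 964 / 977 / 1959 / 1301.
Dependents (band 0–9 + band 60–69) = 291 + 1301 = 1592; working-age = 6184; ratio = 1592/6184 × 100 = 25.7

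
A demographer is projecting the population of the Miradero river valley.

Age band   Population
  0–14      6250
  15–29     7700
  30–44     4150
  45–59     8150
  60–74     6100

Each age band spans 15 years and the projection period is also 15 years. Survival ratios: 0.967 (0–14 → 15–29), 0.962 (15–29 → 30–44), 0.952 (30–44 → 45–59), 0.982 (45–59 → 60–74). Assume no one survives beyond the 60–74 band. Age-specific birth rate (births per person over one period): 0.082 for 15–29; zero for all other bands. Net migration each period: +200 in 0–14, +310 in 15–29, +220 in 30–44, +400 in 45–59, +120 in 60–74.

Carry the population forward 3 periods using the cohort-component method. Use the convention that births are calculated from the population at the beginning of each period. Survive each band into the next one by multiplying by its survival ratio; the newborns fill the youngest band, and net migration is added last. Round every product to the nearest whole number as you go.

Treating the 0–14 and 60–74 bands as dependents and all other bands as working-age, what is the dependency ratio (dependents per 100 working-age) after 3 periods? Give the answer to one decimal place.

Call the bands 1 to 5, youngest first.
[period 1]
Births: 7700 * 0.082 = 631
Band 2: 6250 * 0.967 = 6044
Band 3: 7700 * 0.962 = 7407
Band 4: 4150 * 0.952 = 3951
Band 5: 8150 * 0.982 = 8003
Net migration: Band 1 + 200 → 831; Band 2 + 310 → 6354; Band 3 + 220 → 7627; Band 4 + 400 → 4351; Band 5 + 120 → 8123
End of period: [831, 6354, 7627, 4351, 8123]
[period 2]
Births: 6354 * 0.082 = 521
Band 2: 831 * 0.967 = 804
Band 3: 6354 * 0.962 = 6113
Band 4: 7627 * 0.952 = 7261
Band 5: 4351 * 0.982 = 4273
Net migration: Band 1 + 200 → 721; Band 2 + 310 → 1114; Band 3 + 220 → 6333; Band 4 + 400 → 7661; Band 5 + 120 → 4393
End of period: [721, 1114, 6333, 7661, 4393]
[period 3]
Births: 1114 * 0.082 = 91
Band 2: 721 * 0.967 = 697
Band 3: 1114 * 0.962 = 1072
Band 4: 6333 * 0.952 = 6029
Band 5: 7661 * 0.982 = 7523
Net migration: Band 1 + 200 → 291; Band 2 + 310 → 1007; Band 3 + 220 → 1292; Band 4 + 400 → 6429; Band 5 + 120 → 7643
End of period: [291, 1007, 1292, 6429, 7643]
Dependents (band 0–14 + band 60–74) = 291 + 7643 = 7934; working-age = 8728; ratio = 7934/8728 × 100 = 90.9

90.9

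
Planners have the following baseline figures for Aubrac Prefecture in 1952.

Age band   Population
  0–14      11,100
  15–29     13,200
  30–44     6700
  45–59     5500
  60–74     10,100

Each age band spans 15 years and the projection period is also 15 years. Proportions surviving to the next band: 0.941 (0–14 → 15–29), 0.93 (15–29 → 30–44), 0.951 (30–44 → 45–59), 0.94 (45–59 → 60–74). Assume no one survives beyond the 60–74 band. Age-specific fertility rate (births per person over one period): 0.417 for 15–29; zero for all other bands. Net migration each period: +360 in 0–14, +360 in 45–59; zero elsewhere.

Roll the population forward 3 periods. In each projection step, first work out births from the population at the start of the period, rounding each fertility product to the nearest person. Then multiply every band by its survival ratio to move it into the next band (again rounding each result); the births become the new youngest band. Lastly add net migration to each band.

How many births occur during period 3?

Numbering the bands 1..5 from youngest to oldest:
[period 1]
Births: 13200 × 0.417 = 5504
Band 2: 11100 × 0.941 = 10445
Band 3: 13200 × 0.93 = 12276
Band 4: 6700 × 0.951 = 6372
Band 5: 5500 × 0.94 = 5170
Net migration: Band 1 + 360 → 5864; Band 4 + 360 → 6732
End of period: [5864, 10445, 12276, 6732, 5170]
[period 2]
Births: 10445 × 0.417 = 4356
Band 2: 5864 × 0.941 = 5518
Band 3: 10445 × 0.93 = 9714
Band 4: 12276 × 0.951 = 11674
Band 5: 6732 × 0.94 = 6328
Net migration: Band 1 + 360 → 4716; Band 4 + 360 → 12034
End of period: [4716, 5518, 9714, 12034, 6328]
[period 3]
Births: 5518 × 0.417 = 2301
Band 2: 4716 × 0.941 = 4438
Band 3: 5518 × 0.93 = 5132
Band 4: 9714 × 0.951 = 9238
Band 5: 12034 × 0.94 = 11312
Net migration: Band 1 + 360 → 2661; Band 4 + 360 → 9598
End of period: [2661, 4438, 5132, 9598, 11312]

2301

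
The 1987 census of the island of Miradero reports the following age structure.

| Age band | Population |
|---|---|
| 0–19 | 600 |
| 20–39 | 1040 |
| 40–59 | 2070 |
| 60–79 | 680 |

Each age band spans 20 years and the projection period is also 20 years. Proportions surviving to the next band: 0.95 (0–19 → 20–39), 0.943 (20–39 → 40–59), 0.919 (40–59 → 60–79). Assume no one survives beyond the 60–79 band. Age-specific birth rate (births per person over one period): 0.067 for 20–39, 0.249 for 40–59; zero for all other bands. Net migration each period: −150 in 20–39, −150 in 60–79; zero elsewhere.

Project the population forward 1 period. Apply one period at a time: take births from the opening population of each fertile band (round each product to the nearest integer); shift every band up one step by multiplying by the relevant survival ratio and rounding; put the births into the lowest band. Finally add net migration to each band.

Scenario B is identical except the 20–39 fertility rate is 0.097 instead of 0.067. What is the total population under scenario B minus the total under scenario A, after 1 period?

31

— Period 1 —
Births: 1040 * 0.067 = 70, 2070 * 0.249 = 515 → 585
20–39: 600 * 0.95 = 570
40–59: 1040 * 0.943 = 981
60–79: 2070 * 0.919 = 1902
Net migration: 20–39 − 150 → 420; 60–79 − 150 → 1752
→ [585, 420, 981, 1752]
Scenario A total after 1 period: 3738
Scenario B projection —
— Period 1 —
Births: 1040 * 0.097 = 101, 2070 * 0.249 = 515 → 616
20–39: 600 * 0.95 = 570
40–59: 1040 * 0.943 = 981
60–79: 2070 * 0.919 = 1902
Net migration: 20–39 − 150 → 420; 60–79 − 150 → 1752
→ [616, 420, 981, 1752]
Scenario B total after 1 period: 3769
Difference B − A = 3769 − 3738 = 31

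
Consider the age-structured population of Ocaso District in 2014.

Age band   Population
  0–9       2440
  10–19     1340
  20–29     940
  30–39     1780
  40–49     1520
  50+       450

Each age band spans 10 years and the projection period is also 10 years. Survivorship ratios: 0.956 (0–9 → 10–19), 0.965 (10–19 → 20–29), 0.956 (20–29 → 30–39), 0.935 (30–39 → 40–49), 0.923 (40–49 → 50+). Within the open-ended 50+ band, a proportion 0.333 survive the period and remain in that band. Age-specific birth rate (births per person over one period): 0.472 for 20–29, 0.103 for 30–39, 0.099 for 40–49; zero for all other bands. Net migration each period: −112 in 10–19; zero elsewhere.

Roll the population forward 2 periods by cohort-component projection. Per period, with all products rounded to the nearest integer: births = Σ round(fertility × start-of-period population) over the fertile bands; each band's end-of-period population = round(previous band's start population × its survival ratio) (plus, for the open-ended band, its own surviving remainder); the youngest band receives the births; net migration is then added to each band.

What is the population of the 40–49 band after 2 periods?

841

[period 1]
Births: 940 × 0.472 = 444, 1780 × 0.103 = 183, 1520 × 0.099 = 150 ⇒ total 777
10–19: 2440 × 0.956 = 2333
20–29: 1340 × 0.965 = 1293
30–39: 940 × 0.956 = 899
40–49: 1780 × 0.935 = 1664
50+: 1520 × 0.923 + 450 × 0.333 = 1403 + 150 = 1553
Net migration: 10–19 − 112 → 2221
Giving 777 / 2221 / 1293 / 899 / 1664 / 1553.
[period 2]
Births: 1293 × 0.472 = 610, 899 × 0.103 = 93, 1664 × 0.099 = 165 ⇒ total 868
10–19: 777 × 0.956 = 743
20–29: 2221 × 0.965 = 2143
30–39: 1293 × 0.956 = 1236
40–49: 899 × 0.935 = 841
50+: 1664 × 0.923 + 1553 × 0.333 = 1536 + 517 = 2053
Net migration: 10–19 − 112 → 631
Giving 868 / 631 / 2143 / 1236 / 841 / 2053.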